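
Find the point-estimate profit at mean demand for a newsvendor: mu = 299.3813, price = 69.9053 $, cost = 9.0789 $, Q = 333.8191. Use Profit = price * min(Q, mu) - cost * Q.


Sales at mu = min(333.8191, 299.3813) = 299.3813
Revenue = 69.9053 * 299.3813 = 20928.3396
Total cost = 9.0789 * 333.8191 = 3030.7102
Profit = 20928.3396 - 3030.7102 = 17897.6294

17897.6294 $


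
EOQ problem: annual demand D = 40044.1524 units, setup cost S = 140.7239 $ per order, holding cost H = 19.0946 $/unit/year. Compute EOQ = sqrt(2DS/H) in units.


2*D*S = 2 * 40044.1524 * 140.7239 = 11270338.5958
2*D*S/H = 590236.9568
EOQ = sqrt(590236.9568) = 768.2688

768.2688 units


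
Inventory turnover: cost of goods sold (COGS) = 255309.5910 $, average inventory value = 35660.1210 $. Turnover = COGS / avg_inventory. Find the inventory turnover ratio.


Turnover = 255309.5910 / 35660.1210 = 7.1595

7.1595


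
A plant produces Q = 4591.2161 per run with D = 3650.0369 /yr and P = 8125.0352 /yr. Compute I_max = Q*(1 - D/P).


D/P = 0.4492
1 - D/P = 0.5508
I_max = 4591.2161 * 0.5508 = 2528.6886

2528.6886 units


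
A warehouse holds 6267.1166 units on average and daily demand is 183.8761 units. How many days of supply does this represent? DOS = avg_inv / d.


DOS = 6267.1166 / 183.8761 = 34.0834

34.0834 days


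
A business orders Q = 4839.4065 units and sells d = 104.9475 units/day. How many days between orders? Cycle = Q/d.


Cycle = 4839.4065 / 104.9475 = 46.1126

46.1126 days


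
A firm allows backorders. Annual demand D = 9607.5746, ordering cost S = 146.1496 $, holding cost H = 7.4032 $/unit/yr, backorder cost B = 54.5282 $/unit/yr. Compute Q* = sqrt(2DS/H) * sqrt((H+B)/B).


sqrt(2DS/H) = 615.9011
sqrt((H+B)/B) = 1.0657
Q* = 615.9011 * 1.0657 = 656.3807

656.3807 units


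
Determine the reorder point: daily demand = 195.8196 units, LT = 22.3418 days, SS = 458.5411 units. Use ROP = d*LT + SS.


d*LT = 195.8196 * 22.3418 = 4374.9623
ROP = 4374.9623 + 458.5411 = 4833.5034

4833.5034 units


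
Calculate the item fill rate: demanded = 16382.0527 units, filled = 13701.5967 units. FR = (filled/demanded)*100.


FR = 13701.5967 / 16382.0527 * 100 = 83.6379

83.6379%


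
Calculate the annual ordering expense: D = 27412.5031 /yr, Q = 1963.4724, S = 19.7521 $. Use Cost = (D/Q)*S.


Number of orders = D/Q = 13.9612
Cost = 13.9612 * 19.7521 = 275.7637

275.7637 $/yr


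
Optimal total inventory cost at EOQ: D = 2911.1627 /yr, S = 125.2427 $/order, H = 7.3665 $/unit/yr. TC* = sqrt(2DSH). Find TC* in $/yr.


2*D*S*H = 5371679.4492
TC* = sqrt(5371679.4492) = 2317.6884

2317.6884 $/yr


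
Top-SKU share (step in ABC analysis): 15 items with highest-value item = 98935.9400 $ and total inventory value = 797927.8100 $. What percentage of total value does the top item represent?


Top item = 98935.9400
Total = 797927.8100
Percentage = 98935.9400 / 797927.8100 * 100 = 12.3991

12.3991%


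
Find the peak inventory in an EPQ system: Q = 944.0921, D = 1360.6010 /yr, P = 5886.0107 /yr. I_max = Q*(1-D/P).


D/P = 0.2312
1 - D/P = 0.7688
I_max = 944.0921 * 0.7688 = 725.8573

725.8573 units


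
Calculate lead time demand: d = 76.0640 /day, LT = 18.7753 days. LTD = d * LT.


LTD = 76.0640 * 18.7753 = 1428.1244

1428.1244 units


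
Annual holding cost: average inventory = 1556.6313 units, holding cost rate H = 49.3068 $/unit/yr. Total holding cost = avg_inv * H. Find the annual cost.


Cost = 1556.6313 * 49.3068 = 76752.5082

76752.5082 $/yr


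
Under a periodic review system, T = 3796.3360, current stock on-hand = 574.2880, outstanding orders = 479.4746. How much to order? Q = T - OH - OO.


Inventory position = OH + OO = 574.2880 + 479.4746 = 1053.7626
Q = 3796.3360 - 1053.7626 = 2742.5734

2742.5734 units


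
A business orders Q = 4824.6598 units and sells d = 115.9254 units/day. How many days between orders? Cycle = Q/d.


Cycle = 4824.6598 / 115.9254 = 41.6187

41.6187 days


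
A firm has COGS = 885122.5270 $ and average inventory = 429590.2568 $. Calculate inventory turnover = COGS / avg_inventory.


Turnover = 885122.5270 / 429590.2568 = 2.0604

2.0604


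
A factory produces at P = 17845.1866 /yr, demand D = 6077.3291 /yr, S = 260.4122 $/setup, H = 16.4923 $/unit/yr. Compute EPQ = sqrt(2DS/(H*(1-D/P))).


1 - D/P = 1 - 0.3406 = 0.6594
H*(1-D/P) = 10.8757
2DS = 3165221.2821
EPQ = sqrt(291035.8867) = 539.4774

539.4774 units


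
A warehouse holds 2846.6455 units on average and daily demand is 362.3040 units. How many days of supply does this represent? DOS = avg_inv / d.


DOS = 2846.6455 / 362.3040 = 7.8571

7.8571 days


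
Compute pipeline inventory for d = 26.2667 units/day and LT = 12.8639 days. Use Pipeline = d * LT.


Pipeline = 26.2667 * 12.8639 = 337.8922

337.8922 units


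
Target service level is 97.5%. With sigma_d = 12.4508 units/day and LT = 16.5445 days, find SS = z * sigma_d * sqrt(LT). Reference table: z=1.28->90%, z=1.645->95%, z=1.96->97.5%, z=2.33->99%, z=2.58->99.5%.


From the table, SL = 97.5% corresponds to z = 1.96
sqrt(LT) = sqrt(16.5445) = 4.0675
SS = 1.96 * 12.4508 * 4.0675 = 99.2613

99.2613 units


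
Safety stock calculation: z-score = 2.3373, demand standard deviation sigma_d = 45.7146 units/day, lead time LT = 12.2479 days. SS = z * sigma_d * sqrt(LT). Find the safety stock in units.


sqrt(LT) = sqrt(12.2479) = 3.4997
SS = 2.3373 * 45.7146 * 3.4997 = 373.9385

373.9385 units


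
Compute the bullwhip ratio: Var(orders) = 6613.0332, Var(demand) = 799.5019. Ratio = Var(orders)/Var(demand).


BW = 6613.0332 / 799.5019 = 8.2714

8.2714


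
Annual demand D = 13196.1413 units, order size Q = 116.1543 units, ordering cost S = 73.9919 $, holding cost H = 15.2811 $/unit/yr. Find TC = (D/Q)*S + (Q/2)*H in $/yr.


Ordering cost = D*S/Q = 8406.1250
Holding cost = Q*H/2 = 887.4827
TC = 8406.1250 + 887.4827 = 9293.6078

9293.6078 $/yr


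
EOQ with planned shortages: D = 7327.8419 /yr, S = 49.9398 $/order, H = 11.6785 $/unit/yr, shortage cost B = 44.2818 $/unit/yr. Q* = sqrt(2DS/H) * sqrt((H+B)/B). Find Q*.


sqrt(2DS/H) = 250.3415
sqrt((H+B)/B) = 1.1242
Q* = 250.3415 * 1.1242 = 281.4235

281.4235 units


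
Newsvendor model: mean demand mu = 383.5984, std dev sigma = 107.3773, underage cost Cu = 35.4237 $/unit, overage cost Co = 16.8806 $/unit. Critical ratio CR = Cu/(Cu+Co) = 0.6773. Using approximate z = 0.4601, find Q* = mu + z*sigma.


CR = Cu/(Cu+Co) = 35.4237/(35.4237+16.8806) = 0.6773
z = 0.4601
Q* = 383.5984 + 0.4601 * 107.3773 = 433.0027

433.0027 units


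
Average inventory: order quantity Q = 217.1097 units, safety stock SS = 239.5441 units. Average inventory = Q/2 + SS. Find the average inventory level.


Q/2 = 108.5549
Avg = 108.5549 + 239.5441 = 348.0990

348.0990 units


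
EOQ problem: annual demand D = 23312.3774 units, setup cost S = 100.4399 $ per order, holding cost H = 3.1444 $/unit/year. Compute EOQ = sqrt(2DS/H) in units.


2*D*S = 2 * 23312.3774 * 100.4399 = 4682985.7096
2*D*S/H = 1489309.7919
EOQ = sqrt(1489309.7919) = 1220.3728

1220.3728 units


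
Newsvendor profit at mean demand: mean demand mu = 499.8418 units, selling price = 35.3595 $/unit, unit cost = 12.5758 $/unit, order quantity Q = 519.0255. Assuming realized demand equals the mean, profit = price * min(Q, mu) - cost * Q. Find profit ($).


Sales at mu = min(519.0255, 499.8418) = 499.8418
Revenue = 35.3595 * 499.8418 = 17674.1561
Total cost = 12.5758 * 519.0255 = 6527.1609
Profit = 17674.1561 - 6527.1609 = 11146.9952

11146.9952 $


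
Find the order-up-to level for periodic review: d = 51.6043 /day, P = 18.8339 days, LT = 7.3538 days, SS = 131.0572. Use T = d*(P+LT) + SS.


P + LT = 26.1877
d*(P+LT) = 51.6043 * 26.1877 = 1351.3979
T = 1351.3979 + 131.0572 = 1482.4551

1482.4551 units


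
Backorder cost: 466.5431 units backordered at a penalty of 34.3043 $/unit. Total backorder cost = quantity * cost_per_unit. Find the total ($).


Total = 466.5431 * 34.3043 = 16004.4345

16004.4345 $


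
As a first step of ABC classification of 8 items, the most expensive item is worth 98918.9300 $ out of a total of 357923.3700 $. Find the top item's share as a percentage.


Top item = 98918.9300
Total = 357923.3700
Percentage = 98918.9300 / 357923.3700 * 100 = 27.6369

27.6369%


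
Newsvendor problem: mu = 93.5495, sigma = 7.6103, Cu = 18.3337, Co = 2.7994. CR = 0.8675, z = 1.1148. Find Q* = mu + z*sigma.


CR = Cu/(Cu+Co) = 18.3337/(18.3337+2.7994) = 0.8675
z = 1.1148
Q* = 93.5495 + 1.1148 * 7.6103 = 102.0335

102.0335 units


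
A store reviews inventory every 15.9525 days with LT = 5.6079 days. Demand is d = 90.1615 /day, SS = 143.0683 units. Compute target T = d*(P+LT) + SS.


P + LT = 21.5604
d*(P+LT) = 90.1615 * 21.5604 = 1943.9180
T = 1943.9180 + 143.0683 = 2086.9863

2086.9863 units


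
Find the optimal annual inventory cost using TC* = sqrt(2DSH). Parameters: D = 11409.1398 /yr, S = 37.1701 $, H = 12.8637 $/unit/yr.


2*D*S*H = 10910446.6501
TC* = sqrt(10910446.6501) = 3303.0965

3303.0965 $/yr


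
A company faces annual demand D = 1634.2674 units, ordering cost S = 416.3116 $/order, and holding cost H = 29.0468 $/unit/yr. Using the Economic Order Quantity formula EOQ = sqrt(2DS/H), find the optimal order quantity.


2*D*S = 2 * 1634.2674 * 416.3116 = 1360728.9522
2*D*S/H = 46846.0881
EOQ = sqrt(46846.0881) = 216.4396

216.4396 units


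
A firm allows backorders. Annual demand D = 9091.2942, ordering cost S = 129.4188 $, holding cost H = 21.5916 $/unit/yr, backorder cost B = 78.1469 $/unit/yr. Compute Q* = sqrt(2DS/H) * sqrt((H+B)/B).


sqrt(2DS/H) = 330.1293
sqrt((H+B)/B) = 1.1297
Q* = 330.1293 * 1.1297 = 372.9578

372.9578 units


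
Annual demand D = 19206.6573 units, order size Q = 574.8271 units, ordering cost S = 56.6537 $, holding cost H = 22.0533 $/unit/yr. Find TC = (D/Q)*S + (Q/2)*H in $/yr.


Ordering cost = D*S/Q = 1892.9661
Holding cost = Q*H/2 = 6338.4172
TC = 1892.9661 + 6338.4172 = 8231.3833

8231.3833 $/yr


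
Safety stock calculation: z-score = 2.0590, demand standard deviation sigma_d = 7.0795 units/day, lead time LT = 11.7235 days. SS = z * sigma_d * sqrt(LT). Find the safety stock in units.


sqrt(LT) = sqrt(11.7235) = 3.4240
SS = 2.0590 * 7.0795 * 3.4240 = 49.9100

49.9100 units


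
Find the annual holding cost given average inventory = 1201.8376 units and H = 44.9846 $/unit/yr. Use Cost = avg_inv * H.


Cost = 1201.8376 * 44.9846 = 54064.1837

54064.1837 $/yr


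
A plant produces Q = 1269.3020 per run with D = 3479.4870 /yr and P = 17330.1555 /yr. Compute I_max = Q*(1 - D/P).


D/P = 0.2008
1 - D/P = 0.7992
I_max = 1269.3020 * 0.7992 = 1014.4561

1014.4561 units


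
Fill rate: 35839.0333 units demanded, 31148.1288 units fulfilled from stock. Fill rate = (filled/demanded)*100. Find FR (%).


FR = 31148.1288 / 35839.0333 * 100 = 86.9112

86.9112%


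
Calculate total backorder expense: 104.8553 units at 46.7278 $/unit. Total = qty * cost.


Total = 104.8553 * 46.7278 = 4899.6575

4899.6575 $


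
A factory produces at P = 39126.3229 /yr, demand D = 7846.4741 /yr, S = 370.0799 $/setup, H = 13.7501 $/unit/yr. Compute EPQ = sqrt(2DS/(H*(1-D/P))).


1 - D/P = 1 - 0.2005 = 0.7995
H*(1-D/P) = 10.9926
2DS = 5807644.7006
EPQ = sqrt(528321.8499) = 726.8575

726.8575 units


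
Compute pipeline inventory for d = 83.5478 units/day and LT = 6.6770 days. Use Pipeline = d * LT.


Pipeline = 83.5478 * 6.6770 = 557.8487

557.8487 units


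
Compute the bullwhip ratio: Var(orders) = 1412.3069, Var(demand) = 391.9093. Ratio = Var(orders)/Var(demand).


BW = 1412.3069 / 391.9093 = 3.6037

3.6037


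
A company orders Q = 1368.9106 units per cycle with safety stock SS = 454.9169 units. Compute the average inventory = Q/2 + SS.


Q/2 = 684.4553
Avg = 684.4553 + 454.9169 = 1139.3722

1139.3722 units


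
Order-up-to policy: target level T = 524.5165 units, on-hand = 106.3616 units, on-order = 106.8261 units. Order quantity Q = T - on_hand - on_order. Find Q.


Inventory position = OH + OO = 106.3616 + 106.8261 = 213.1877
Q = 524.5165 - 213.1877 = 311.3288

311.3288 units


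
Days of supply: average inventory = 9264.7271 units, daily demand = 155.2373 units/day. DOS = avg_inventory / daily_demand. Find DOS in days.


DOS = 9264.7271 / 155.2373 = 59.6811

59.6811 days


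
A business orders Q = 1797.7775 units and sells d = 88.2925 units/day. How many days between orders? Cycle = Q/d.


Cycle = 1797.7775 / 88.2925 = 20.3616

20.3616 days


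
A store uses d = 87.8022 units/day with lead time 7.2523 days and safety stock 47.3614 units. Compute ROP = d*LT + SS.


d*LT = 87.8022 * 7.2523 = 636.7679
ROP = 636.7679 + 47.3614 = 684.1293

684.1293 units


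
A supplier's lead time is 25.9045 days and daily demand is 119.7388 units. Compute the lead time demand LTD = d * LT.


LTD = 119.7388 * 25.9045 = 3101.7737

3101.7737 units


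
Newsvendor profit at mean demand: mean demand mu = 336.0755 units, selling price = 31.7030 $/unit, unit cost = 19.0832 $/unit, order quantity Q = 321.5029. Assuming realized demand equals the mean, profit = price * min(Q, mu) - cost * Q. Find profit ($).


Sales at mu = min(321.5029, 336.0755) = 321.5029
Revenue = 31.7030 * 321.5029 = 10192.6064
Total cost = 19.0832 * 321.5029 = 6135.3041
Profit = 10192.6064 - 6135.3041 = 4057.3023

4057.3023 $


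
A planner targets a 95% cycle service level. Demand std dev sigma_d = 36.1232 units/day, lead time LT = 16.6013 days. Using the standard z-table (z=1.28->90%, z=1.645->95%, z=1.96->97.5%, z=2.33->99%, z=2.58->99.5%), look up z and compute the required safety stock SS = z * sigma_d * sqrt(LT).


From the table, SL = 95% corresponds to z = 1.645
sqrt(LT) = sqrt(16.6013) = 4.0745
SS = 1.645 * 36.1232 * 4.0745 = 242.1158

242.1158 units


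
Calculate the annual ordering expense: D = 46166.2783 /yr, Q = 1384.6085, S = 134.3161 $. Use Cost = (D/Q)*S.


Number of orders = D/Q = 33.3425
Cost = 33.3425 * 134.3161 = 4478.4316

4478.4316 $/yr


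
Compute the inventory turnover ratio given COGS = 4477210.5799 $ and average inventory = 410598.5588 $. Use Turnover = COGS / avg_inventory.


Turnover = 4477210.5799 / 410598.5588 = 10.9041

10.9041


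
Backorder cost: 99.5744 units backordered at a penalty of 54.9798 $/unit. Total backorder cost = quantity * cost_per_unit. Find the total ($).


Total = 99.5744 * 54.9798 = 5474.5806

5474.5806 $


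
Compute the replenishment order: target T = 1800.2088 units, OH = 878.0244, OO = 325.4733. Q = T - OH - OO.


Inventory position = OH + OO = 878.0244 + 325.4733 = 1203.4977
Q = 1800.2088 - 1203.4977 = 596.7111

596.7111 units


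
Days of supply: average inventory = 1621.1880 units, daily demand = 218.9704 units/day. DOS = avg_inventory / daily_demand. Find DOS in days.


DOS = 1621.1880 / 218.9704 = 7.4037

7.4037 days


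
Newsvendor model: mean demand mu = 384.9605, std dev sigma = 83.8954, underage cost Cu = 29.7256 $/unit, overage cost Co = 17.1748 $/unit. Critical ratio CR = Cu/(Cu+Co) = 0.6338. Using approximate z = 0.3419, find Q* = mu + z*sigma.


CR = Cu/(Cu+Co) = 29.7256/(29.7256+17.1748) = 0.6338
z = 0.3419
Q* = 384.9605 + 0.3419 * 83.8954 = 413.6443

413.6443 units


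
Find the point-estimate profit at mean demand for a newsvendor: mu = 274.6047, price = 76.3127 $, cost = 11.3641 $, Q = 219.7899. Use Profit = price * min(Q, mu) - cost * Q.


Sales at mu = min(219.7899, 274.6047) = 219.7899
Revenue = 76.3127 * 219.7899 = 16772.7607
Total cost = 11.3641 * 219.7899 = 2497.7144
Profit = 16772.7607 - 2497.7144 = 14275.0463

14275.0463 $


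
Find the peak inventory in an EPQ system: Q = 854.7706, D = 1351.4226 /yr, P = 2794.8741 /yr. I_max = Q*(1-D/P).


D/P = 0.4835
1 - D/P = 0.5165
I_max = 854.7706 * 0.5165 = 441.4581

441.4581 units


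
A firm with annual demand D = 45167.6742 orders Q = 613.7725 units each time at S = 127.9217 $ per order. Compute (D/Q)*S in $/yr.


Number of orders = D/Q = 73.5903
Cost = 73.5903 * 127.9217 = 9413.7904

9413.7904 $/yr


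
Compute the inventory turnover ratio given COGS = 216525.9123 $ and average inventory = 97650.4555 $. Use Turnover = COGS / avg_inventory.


Turnover = 216525.9123 / 97650.4555 = 2.2174

2.2174


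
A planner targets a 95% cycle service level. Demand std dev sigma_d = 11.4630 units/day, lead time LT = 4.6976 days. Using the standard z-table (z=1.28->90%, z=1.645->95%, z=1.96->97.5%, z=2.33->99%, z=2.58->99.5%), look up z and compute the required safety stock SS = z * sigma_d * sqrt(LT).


From the table, SL = 95% corresponds to z = 1.645
sqrt(LT) = sqrt(4.6976) = 2.1674
SS = 1.645 * 11.4630 * 2.1674 = 40.8698

40.8698 units


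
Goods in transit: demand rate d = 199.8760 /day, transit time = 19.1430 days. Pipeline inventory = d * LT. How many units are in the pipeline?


Pipeline = 199.8760 * 19.1430 = 3826.2263

3826.2263 units


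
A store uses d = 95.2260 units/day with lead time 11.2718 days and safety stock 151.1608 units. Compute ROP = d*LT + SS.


d*LT = 95.2260 * 11.2718 = 1073.3684
ROP = 1073.3684 + 151.1608 = 1224.5292

1224.5292 units


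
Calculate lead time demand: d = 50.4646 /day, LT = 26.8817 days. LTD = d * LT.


LTD = 50.4646 * 26.8817 = 1356.5742

1356.5742 units


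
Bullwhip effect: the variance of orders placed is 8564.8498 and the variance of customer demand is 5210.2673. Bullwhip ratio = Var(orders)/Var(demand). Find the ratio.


BW = 8564.8498 / 5210.2673 = 1.6438

1.6438


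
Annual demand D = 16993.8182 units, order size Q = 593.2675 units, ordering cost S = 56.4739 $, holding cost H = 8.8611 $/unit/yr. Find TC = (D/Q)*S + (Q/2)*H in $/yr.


Ordering cost = D*S/Q = 1617.6635
Holding cost = Q*H/2 = 2628.5013
TC = 1617.6635 + 2628.5013 = 4246.1648

4246.1648 $/yr


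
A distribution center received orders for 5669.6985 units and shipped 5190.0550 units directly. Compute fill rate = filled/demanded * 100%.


FR = 5190.0550 / 5669.6985 * 100 = 91.5402

91.5402%


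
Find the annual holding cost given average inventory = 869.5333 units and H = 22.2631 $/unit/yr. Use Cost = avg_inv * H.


Cost = 869.5333 * 22.2631 = 19358.5068

19358.5068 $/yr


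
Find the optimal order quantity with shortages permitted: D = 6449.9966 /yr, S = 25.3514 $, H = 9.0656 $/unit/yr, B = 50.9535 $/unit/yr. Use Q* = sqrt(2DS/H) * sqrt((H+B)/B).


sqrt(2DS/H) = 189.9317
sqrt((H+B)/B) = 1.0853
Q* = 189.9317 * 1.0853 = 206.1366

206.1366 units


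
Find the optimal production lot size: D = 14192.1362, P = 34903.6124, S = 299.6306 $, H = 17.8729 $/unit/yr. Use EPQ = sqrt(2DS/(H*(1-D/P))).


1 - D/P = 1 - 0.4066 = 0.5934
H*(1-D/P) = 10.6056
2DS = 8504796.5698
EPQ = sqrt(801914.7978) = 895.4970

895.4970 units


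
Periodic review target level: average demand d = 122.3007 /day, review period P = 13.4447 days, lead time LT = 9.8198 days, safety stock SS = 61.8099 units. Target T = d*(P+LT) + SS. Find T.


P + LT = 23.2645
d*(P+LT) = 122.3007 * 23.2645 = 2845.2646
T = 2845.2646 + 61.8099 = 2907.0745

2907.0745 units


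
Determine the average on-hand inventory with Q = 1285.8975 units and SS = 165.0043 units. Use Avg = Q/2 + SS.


Q/2 = 642.9488
Avg = 642.9488 + 165.0043 = 807.9531

807.9531 units


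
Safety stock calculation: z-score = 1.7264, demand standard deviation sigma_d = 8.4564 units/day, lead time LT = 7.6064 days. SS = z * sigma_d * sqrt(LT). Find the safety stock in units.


sqrt(LT) = sqrt(7.6064) = 2.7580
SS = 1.7264 * 8.4564 * 2.7580 = 40.2640

40.2640 units


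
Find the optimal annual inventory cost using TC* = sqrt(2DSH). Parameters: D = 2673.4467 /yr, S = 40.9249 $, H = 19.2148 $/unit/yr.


2*D*S*H = 4204603.2439
TC* = sqrt(4204603.2439) = 2050.5129

2050.5129 $/yr


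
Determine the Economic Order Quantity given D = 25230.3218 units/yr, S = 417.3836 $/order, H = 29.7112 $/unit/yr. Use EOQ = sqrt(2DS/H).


2*D*S = 2 * 25230.3218 * 417.3836 = 21061445.0841
2*D*S/H = 708872.2463
EOQ = sqrt(708872.2463) = 841.9455

841.9455 units


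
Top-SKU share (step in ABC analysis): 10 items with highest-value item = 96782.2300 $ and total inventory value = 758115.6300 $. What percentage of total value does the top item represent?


Top item = 96782.2300
Total = 758115.6300
Percentage = 96782.2300 / 758115.6300 * 100 = 12.7662

12.7662%


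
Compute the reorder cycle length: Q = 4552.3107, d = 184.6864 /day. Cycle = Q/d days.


Cycle = 4552.3107 / 184.6864 = 24.6489

24.6489 days


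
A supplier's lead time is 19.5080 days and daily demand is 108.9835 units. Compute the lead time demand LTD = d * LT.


LTD = 108.9835 * 19.5080 = 2126.0501

2126.0501 units


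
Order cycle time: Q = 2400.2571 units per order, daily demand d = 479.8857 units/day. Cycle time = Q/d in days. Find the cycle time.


Cycle = 2400.2571 / 479.8857 = 5.0017

5.0017 days


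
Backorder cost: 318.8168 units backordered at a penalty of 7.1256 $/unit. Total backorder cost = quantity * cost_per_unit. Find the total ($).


Total = 318.8168 * 7.1256 = 2271.7610

2271.7610 $


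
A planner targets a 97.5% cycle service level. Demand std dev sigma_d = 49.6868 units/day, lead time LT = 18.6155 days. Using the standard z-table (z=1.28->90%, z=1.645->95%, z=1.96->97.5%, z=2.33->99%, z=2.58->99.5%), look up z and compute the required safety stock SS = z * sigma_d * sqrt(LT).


From the table, SL = 97.5% corresponds to z = 1.96
sqrt(LT) = sqrt(18.6155) = 4.3146
SS = 1.96 * 49.6868 * 4.3146 = 420.1791

420.1791 units


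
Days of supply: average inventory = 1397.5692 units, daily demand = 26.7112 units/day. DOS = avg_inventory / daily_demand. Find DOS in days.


DOS = 1397.5692 / 26.7112 = 52.3215

52.3215 days


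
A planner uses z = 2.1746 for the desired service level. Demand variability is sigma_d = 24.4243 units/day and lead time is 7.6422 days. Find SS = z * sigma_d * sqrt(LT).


sqrt(LT) = sqrt(7.6422) = 2.7645
SS = 2.1746 * 24.4243 * 2.7645 = 146.8286

146.8286 units


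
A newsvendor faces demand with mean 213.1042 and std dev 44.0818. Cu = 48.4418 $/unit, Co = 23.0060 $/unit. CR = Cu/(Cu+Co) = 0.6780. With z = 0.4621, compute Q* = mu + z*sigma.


CR = Cu/(Cu+Co) = 48.4418/(48.4418+23.0060) = 0.6780
z = 0.4621
Q* = 213.1042 + 0.4621 * 44.0818 = 233.4744

233.4744 units


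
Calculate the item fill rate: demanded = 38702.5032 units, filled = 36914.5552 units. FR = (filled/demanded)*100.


FR = 36914.5552 / 38702.5032 * 100 = 95.3803

95.3803%


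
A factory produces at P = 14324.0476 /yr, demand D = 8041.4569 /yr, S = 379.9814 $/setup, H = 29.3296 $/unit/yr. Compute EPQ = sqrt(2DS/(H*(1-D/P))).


1 - D/P = 1 - 0.5614 = 0.4386
H*(1-D/P) = 12.8641
2DS = 6111208.1018
EPQ = sqrt(475059.4057) = 689.2455

689.2455 units


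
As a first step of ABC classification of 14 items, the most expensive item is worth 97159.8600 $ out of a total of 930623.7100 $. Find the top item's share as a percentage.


Top item = 97159.8600
Total = 930623.7100
Percentage = 97159.8600 / 930623.7100 * 100 = 10.4403

10.4403%


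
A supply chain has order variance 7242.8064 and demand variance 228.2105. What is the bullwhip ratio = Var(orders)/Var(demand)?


BW = 7242.8064 / 228.2105 = 31.7374

31.7374


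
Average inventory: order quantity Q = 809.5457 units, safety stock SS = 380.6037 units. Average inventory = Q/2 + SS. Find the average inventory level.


Q/2 = 404.7729
Avg = 404.7729 + 380.6037 = 785.3765

785.3765 units


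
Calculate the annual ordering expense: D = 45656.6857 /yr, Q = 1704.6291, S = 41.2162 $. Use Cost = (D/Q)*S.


Number of orders = D/Q = 26.7839
Cost = 26.7839 * 41.2162 = 1103.9323

1103.9323 $/yr


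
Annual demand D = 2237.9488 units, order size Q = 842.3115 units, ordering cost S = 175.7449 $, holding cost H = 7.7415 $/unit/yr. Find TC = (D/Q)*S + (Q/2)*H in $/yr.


Ordering cost = D*S/Q = 466.9390
Holding cost = Q*H/2 = 3260.3772
TC = 466.9390 + 3260.3772 = 3727.3162

3727.3162 $/yr


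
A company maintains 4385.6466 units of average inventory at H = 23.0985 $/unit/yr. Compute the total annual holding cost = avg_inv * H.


Cost = 4385.6466 * 23.0985 = 101301.8580

101301.8580 $/yr


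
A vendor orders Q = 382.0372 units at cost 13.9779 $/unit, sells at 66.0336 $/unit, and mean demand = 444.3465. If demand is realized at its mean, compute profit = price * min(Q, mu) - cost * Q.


Sales at mu = min(382.0372, 444.3465) = 382.0372
Revenue = 66.0336 * 382.0372 = 25227.2916
Total cost = 13.9779 * 382.0372 = 5340.0778
Profit = 25227.2916 - 5340.0778 = 19887.2139

19887.2139 $


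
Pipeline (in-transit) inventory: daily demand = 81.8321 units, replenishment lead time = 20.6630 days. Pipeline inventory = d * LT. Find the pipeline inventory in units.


Pipeline = 81.8321 * 20.6630 = 1690.8967

1690.8967 units


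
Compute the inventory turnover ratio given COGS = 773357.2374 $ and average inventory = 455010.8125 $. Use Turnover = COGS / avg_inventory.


Turnover = 773357.2374 / 455010.8125 = 1.6996

1.6996


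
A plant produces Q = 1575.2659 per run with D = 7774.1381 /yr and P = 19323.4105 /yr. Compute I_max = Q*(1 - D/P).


D/P = 0.4023
1 - D/P = 0.5977
I_max = 1575.2659 * 0.5977 = 941.5095

941.5095 units


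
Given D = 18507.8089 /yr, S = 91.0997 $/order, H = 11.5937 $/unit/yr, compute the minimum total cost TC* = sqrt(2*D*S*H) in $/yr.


2*D*S*H = 39095251.1484
TC* = sqrt(39095251.1484) = 6252.6195

6252.6195 $/yr


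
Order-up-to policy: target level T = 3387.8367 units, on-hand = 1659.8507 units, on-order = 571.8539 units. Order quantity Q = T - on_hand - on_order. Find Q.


Inventory position = OH + OO = 1659.8507 + 571.8539 = 2231.7046
Q = 3387.8367 - 2231.7046 = 1156.1321

1156.1321 units


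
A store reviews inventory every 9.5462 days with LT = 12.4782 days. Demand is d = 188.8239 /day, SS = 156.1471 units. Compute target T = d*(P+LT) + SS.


P + LT = 22.0244
d*(P+LT) = 188.8239 * 22.0244 = 4158.7331
T = 4158.7331 + 156.1471 = 4314.8802

4314.8802 units


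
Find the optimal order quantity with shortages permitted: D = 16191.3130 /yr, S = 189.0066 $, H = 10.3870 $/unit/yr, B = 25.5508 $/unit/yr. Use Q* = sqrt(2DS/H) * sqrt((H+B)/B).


sqrt(2DS/H) = 767.6256
sqrt((H+B)/B) = 1.1860
Q* = 767.6256 * 1.1860 = 910.3805

910.3805 units


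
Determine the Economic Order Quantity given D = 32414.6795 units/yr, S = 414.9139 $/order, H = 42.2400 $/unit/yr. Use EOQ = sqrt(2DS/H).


2*D*S = 2 * 32414.6795 * 414.9139 = 26898602.1772
2*D*S/H = 636804.0288
EOQ = sqrt(636804.0288) = 798.0000

798.0000 units


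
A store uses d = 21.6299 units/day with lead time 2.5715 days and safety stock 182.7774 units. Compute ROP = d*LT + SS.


d*LT = 21.6299 * 2.5715 = 55.6213
ROP = 55.6213 + 182.7774 = 238.3987

238.3987 units


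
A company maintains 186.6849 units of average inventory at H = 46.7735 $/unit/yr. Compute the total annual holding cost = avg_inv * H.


Cost = 186.6849 * 46.7735 = 8731.9062

8731.9062 $/yr


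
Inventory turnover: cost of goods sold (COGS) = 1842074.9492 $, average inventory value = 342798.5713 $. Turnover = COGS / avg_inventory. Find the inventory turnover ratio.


Turnover = 1842074.9492 / 342798.5713 = 5.3736

5.3736


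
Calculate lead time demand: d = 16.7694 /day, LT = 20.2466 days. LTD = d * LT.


LTD = 16.7694 * 20.2466 = 339.5233

339.5233 units


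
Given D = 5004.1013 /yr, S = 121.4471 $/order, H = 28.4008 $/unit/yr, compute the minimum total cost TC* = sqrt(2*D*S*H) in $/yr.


2*D*S*H = 34520240.3420
TC* = sqrt(34520240.3420) = 5875.3928

5875.3928 $/yr


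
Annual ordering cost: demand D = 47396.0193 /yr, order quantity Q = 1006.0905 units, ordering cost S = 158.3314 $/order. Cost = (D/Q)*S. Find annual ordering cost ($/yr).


Number of orders = D/Q = 47.1091
Cost = 47.1091 * 158.3314 = 7458.8500

7458.8500 $/yr


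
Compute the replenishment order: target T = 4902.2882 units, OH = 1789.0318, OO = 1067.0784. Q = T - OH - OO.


Inventory position = OH + OO = 1789.0318 + 1067.0784 = 2856.1102
Q = 4902.2882 - 2856.1102 = 2046.1780

2046.1780 units


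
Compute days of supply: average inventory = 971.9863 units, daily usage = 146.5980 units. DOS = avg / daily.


DOS = 971.9863 / 146.5980 = 6.6303

6.6303 days


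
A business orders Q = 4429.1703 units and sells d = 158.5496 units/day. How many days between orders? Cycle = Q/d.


Cycle = 4429.1703 / 158.5496 = 27.9356

27.9356 days


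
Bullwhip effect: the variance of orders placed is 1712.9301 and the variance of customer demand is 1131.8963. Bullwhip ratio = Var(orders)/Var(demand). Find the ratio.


BW = 1712.9301 / 1131.8963 = 1.5133

1.5133


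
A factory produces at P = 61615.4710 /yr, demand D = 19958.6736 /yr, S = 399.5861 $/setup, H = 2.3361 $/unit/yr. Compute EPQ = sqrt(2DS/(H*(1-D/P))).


1 - D/P = 1 - 0.3239 = 0.6761
H*(1-D/P) = 1.5794
2DS = 15950417.0900
EPQ = sqrt(10099142.7084) = 3177.9148

3177.9148 units


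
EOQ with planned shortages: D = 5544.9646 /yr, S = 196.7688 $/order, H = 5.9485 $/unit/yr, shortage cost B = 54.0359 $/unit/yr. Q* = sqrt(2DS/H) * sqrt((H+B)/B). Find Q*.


sqrt(2DS/H) = 605.6738
sqrt((H+B)/B) = 1.0536
Q* = 605.6738 * 1.0536 = 638.1411

638.1411 units


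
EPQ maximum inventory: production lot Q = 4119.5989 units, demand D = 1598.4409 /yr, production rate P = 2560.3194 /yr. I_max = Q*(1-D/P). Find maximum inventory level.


D/P = 0.6243
1 - D/P = 0.3757
I_max = 4119.5989 * 0.3757 = 1547.6794

1547.6794 units


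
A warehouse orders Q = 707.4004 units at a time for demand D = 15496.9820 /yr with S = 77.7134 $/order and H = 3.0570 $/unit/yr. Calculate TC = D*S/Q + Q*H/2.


Ordering cost = D*S/Q = 1702.4632
Holding cost = Q*H/2 = 1081.2615
TC = 1702.4632 + 1081.2615 = 2783.7247

2783.7247 $/yr


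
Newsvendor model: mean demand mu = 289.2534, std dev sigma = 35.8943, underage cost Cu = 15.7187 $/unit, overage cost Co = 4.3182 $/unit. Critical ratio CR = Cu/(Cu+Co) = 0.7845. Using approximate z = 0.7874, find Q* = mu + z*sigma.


CR = Cu/(Cu+Co) = 15.7187/(15.7187+4.3182) = 0.7845
z = 0.7874
Q* = 289.2534 + 0.7874 * 35.8943 = 317.5166

317.5166 units


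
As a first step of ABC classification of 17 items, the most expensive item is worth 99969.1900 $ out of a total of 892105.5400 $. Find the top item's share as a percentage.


Top item = 99969.1900
Total = 892105.5400
Percentage = 99969.1900 / 892105.5400 * 100 = 11.2060

11.2060%


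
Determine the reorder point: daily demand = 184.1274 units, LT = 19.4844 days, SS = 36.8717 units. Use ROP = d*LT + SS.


d*LT = 184.1274 * 19.4844 = 3587.6119
ROP = 3587.6119 + 36.8717 = 3624.4836

3624.4836 units


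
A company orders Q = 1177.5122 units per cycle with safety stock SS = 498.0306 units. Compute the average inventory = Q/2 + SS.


Q/2 = 588.7561
Avg = 588.7561 + 498.0306 = 1086.7867

1086.7867 units


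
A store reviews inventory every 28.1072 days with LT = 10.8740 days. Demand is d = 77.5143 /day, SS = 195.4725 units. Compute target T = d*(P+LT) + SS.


P + LT = 38.9812
d*(P+LT) = 77.5143 * 38.9812 = 3021.6004
T = 3021.6004 + 195.4725 = 3217.0729

3217.0729 units


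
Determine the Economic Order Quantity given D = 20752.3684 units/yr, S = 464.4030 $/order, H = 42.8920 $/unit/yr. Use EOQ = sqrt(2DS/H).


2*D*S = 2 * 20752.3684 * 464.4030 = 19274924.2841
2*D*S/H = 449382.7353
EOQ = sqrt(449382.7353) = 670.3602

670.3602 units


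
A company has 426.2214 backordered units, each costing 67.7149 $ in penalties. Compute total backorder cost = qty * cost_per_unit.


Total = 426.2214 * 67.7149 = 28861.5395

28861.5395 $


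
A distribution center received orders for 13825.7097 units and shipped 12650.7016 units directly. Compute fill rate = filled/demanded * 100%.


FR = 12650.7016 / 13825.7097 * 100 = 91.5013

91.5013%


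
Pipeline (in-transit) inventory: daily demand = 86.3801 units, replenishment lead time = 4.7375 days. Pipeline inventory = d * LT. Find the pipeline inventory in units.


Pipeline = 86.3801 * 4.7375 = 409.2257

409.2257 units


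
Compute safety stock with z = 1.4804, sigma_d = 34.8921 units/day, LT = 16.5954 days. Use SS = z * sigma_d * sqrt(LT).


sqrt(LT) = sqrt(16.5954) = 4.0737
SS = 1.4804 * 34.8921 * 4.0737 = 210.4263

210.4263 units


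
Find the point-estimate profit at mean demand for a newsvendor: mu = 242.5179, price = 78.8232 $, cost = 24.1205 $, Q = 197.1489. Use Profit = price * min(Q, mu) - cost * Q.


Sales at mu = min(197.1489, 242.5179) = 197.1489
Revenue = 78.8232 * 197.1489 = 15539.9072
Total cost = 24.1205 * 197.1489 = 4755.3300
Profit = 15539.9072 - 4755.3300 = 10784.5771

10784.5771 $


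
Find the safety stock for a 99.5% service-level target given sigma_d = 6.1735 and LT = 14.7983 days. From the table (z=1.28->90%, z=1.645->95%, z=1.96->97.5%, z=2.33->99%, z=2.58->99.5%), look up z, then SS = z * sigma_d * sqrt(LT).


From the table, SL = 99.5% corresponds to z = 2.58
sqrt(LT) = sqrt(14.7983) = 3.8469
SS = 2.58 * 6.1735 * 3.8469 = 61.2713

61.2713 units


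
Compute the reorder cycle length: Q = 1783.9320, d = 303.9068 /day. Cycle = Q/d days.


Cycle = 1783.9320 / 303.9068 = 5.8700

5.8700 days


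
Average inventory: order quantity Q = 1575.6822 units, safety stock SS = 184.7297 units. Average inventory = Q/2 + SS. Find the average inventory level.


Q/2 = 787.8411
Avg = 787.8411 + 184.7297 = 972.5708

972.5708 units


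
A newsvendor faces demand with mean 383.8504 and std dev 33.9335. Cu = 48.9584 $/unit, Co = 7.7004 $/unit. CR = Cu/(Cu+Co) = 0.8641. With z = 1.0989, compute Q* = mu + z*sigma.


CR = Cu/(Cu+Co) = 48.9584/(48.9584+7.7004) = 0.8641
z = 1.0989
Q* = 383.8504 + 1.0989 * 33.9335 = 421.1399

421.1399 units


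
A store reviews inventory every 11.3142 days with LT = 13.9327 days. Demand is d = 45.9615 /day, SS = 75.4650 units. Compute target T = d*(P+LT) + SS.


P + LT = 25.2469
d*(P+LT) = 45.9615 * 25.2469 = 1160.3854
T = 1160.3854 + 75.4650 = 1235.8504

1235.8504 units


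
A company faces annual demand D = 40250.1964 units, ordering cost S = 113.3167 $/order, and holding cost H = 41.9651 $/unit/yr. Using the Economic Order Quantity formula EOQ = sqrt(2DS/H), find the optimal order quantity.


2*D*S = 2 * 40250.1964 * 113.3167 = 9122038.8608
2*D*S/H = 217372.0273
EOQ = sqrt(217372.0273) = 466.2317

466.2317 units


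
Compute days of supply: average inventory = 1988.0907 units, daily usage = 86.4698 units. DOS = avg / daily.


DOS = 1988.0907 / 86.4698 = 22.9917

22.9917 days


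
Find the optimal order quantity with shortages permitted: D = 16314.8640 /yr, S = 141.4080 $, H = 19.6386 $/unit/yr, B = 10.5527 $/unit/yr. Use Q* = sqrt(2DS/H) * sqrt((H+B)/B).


sqrt(2DS/H) = 484.7172
sqrt((H+B)/B) = 1.6914
Q* = 484.7172 * 1.6914 = 819.8749

819.8749 units


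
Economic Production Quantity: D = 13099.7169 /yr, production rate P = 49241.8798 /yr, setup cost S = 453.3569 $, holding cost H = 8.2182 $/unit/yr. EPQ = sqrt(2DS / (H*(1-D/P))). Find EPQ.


1 - D/P = 1 - 0.2660 = 0.7340
H*(1-D/P) = 6.0319
2DS = 11877694.0893
EPQ = sqrt(1969136.9170) = 1403.2594

1403.2594 units


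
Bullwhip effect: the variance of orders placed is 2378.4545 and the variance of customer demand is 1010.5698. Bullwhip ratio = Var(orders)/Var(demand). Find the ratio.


BW = 2378.4545 / 1010.5698 = 2.3536

2.3536


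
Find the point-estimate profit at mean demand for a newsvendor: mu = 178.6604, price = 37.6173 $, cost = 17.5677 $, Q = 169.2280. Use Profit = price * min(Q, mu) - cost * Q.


Sales at mu = min(169.2280, 178.6604) = 169.2280
Revenue = 37.6173 * 169.2280 = 6365.9004
Total cost = 17.5677 * 169.2280 = 2972.9467
Profit = 6365.9004 - 2972.9467 = 3392.9537

3392.9537 $


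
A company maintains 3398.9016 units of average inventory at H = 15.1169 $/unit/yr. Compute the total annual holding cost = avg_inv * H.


Cost = 3398.9016 * 15.1169 = 51380.8556

51380.8556 $/yr


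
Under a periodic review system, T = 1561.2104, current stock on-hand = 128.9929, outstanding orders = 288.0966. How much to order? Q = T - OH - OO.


Inventory position = OH + OO = 128.9929 + 288.0966 = 417.0895
Q = 1561.2104 - 417.0895 = 1144.1209

1144.1209 units


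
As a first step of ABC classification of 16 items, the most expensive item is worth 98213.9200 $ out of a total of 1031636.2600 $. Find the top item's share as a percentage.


Top item = 98213.9200
Total = 1031636.2600
Percentage = 98213.9200 / 1031636.2600 * 100 = 9.5202

9.5202%


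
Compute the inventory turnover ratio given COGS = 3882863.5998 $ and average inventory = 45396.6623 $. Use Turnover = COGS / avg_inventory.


Turnover = 3882863.5998 / 45396.6623 = 85.5319

85.5319


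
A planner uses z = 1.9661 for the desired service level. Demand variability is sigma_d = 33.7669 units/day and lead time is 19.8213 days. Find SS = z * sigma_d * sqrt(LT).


sqrt(LT) = sqrt(19.8213) = 4.4521
SS = 1.9661 * 33.7669 * 4.4521 = 295.5717

295.5717 units


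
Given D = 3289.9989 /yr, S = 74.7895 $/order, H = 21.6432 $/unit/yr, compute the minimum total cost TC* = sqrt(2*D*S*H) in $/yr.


2*D*S*H = 10650937.8590
TC* = sqrt(10650937.8590) = 3263.5775

3263.5775 $/yr


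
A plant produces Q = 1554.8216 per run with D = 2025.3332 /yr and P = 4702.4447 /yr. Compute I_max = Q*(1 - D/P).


D/P = 0.4307
1 - D/P = 0.5693
I_max = 1554.8216 * 0.5693 = 885.1632

885.1632 units


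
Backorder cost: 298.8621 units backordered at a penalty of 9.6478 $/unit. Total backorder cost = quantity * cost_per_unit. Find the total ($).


Total = 298.8621 * 9.6478 = 2883.3618

2883.3618 $


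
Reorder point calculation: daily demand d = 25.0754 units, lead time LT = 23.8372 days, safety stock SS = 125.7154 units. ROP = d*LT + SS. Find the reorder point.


d*LT = 25.0754 * 23.8372 = 597.7273
ROP = 597.7273 + 125.7154 = 723.4427

723.4427 units


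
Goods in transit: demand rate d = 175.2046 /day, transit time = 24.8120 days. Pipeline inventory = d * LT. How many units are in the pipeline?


Pipeline = 175.2046 * 24.8120 = 4347.1765

4347.1765 units


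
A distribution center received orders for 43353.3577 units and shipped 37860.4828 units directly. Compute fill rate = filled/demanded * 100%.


FR = 37860.4828 / 43353.3577 * 100 = 87.3300

87.3300%


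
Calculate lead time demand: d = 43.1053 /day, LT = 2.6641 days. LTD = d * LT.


LTD = 43.1053 * 2.6641 = 114.8368

114.8368 units


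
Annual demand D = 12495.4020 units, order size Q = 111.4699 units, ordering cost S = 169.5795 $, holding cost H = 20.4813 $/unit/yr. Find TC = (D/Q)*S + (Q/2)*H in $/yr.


Ordering cost = D*S/Q = 19009.2933
Holding cost = Q*H/2 = 1141.5242
TC = 19009.2933 + 1141.5242 = 20150.8175

20150.8175 $/yr


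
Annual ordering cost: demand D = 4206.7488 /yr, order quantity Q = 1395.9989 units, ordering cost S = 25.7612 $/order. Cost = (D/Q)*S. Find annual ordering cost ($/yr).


Number of orders = D/Q = 3.0134
Cost = 3.0134 * 25.7612 = 77.6296

77.6296 $/yr


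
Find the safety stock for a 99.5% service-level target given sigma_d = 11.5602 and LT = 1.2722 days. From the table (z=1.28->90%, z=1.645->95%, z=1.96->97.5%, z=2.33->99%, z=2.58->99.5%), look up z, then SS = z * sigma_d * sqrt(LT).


From the table, SL = 99.5% corresponds to z = 2.58
sqrt(LT) = sqrt(1.2722) = 1.1279
SS = 2.58 * 11.5602 * 1.1279 = 33.6405

33.6405 units


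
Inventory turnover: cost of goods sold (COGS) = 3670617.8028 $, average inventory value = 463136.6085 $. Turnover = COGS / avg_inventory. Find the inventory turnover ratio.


Turnover = 3670617.8028 / 463136.6085 = 7.9256

7.9256
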